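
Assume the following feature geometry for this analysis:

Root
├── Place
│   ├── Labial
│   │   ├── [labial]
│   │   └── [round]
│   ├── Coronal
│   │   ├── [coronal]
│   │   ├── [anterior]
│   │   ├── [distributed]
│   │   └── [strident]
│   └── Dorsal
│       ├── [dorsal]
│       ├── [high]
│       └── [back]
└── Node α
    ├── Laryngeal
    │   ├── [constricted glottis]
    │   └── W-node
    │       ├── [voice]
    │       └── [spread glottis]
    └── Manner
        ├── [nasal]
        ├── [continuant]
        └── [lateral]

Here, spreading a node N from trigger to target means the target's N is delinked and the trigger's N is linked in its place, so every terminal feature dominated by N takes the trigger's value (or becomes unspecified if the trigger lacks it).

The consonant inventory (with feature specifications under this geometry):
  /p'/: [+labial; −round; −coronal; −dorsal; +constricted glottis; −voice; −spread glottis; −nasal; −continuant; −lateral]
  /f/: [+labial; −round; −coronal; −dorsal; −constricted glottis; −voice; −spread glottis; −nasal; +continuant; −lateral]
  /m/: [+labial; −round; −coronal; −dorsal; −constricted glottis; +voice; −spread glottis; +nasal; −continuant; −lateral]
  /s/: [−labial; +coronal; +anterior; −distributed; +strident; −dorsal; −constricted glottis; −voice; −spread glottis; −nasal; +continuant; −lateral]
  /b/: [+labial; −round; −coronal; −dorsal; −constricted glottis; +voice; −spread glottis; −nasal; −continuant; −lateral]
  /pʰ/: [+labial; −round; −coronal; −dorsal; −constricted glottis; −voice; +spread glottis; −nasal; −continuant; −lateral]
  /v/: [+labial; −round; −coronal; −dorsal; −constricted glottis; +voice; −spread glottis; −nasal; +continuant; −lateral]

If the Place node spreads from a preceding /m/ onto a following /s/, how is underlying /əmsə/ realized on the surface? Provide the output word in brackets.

The Place node dominates the terminals [labial], [round], [coronal], [anterior], [distributed], [strident], [dorsal], [high], [back].
After delinking /s/'s Place and linking /m/'s, the affected terminals become [+labial], [−round], [−coronal], [−dorsal]; [constricted glottis], [voice], [spread glottis], … (outside Place) are retained from /s/.
Among the inventory, only /f/ has exactly this specification, giving the surface form [əmfə].

[əmfə]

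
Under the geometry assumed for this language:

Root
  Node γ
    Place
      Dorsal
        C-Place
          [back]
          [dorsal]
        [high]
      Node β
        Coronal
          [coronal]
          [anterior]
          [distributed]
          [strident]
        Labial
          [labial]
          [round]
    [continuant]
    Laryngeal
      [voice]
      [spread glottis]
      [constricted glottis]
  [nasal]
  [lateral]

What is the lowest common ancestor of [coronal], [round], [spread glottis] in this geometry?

Node γ

[coronal]: Root > Node γ > Place > Node β > Coronal > [coronal].
[round] lies under Labial (below Node γ).
[spread glottis]: Root > Node γ > Laryngeal > [spread glottis].
These paths first converge at Node γ; no daughter of Node γ dominates all 3 features, so Node γ is the minimal constituent.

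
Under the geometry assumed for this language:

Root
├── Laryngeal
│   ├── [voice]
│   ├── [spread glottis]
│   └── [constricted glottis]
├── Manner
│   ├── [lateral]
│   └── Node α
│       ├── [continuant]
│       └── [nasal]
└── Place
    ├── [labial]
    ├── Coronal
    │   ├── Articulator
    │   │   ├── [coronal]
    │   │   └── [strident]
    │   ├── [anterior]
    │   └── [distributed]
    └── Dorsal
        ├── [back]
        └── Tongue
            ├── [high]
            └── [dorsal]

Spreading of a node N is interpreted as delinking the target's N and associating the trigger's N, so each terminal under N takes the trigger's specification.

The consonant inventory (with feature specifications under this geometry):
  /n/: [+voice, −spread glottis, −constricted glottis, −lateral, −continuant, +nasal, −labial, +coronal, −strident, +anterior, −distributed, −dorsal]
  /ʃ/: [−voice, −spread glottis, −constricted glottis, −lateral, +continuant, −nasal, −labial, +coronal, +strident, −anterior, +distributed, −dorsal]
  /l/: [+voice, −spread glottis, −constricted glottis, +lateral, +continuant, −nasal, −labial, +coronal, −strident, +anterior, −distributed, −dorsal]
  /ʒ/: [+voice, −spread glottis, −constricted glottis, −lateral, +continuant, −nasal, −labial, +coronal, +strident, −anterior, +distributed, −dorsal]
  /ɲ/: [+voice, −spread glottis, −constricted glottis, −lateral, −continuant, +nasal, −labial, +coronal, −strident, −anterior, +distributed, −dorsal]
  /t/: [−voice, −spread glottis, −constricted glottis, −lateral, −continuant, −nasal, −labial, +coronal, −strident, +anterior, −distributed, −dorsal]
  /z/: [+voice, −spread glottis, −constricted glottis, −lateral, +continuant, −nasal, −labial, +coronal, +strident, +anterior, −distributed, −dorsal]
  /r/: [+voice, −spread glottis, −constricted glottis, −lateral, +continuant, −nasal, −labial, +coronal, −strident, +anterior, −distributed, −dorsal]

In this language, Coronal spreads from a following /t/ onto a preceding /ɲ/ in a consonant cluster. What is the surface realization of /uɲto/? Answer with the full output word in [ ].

Terminals under Coronal in this geometry: [coronal], [strident], [anterior], [distributed].
The target acquires /t/'s values for everything under Coronal — [+coronal], [−strident], [+anterior], [−distributed] — while keeping its own [voice], [spread glottis], [constricted glottis], ….
This feature bundle is that of [n], so /uɲto/ surfaces as [unto].

[unto]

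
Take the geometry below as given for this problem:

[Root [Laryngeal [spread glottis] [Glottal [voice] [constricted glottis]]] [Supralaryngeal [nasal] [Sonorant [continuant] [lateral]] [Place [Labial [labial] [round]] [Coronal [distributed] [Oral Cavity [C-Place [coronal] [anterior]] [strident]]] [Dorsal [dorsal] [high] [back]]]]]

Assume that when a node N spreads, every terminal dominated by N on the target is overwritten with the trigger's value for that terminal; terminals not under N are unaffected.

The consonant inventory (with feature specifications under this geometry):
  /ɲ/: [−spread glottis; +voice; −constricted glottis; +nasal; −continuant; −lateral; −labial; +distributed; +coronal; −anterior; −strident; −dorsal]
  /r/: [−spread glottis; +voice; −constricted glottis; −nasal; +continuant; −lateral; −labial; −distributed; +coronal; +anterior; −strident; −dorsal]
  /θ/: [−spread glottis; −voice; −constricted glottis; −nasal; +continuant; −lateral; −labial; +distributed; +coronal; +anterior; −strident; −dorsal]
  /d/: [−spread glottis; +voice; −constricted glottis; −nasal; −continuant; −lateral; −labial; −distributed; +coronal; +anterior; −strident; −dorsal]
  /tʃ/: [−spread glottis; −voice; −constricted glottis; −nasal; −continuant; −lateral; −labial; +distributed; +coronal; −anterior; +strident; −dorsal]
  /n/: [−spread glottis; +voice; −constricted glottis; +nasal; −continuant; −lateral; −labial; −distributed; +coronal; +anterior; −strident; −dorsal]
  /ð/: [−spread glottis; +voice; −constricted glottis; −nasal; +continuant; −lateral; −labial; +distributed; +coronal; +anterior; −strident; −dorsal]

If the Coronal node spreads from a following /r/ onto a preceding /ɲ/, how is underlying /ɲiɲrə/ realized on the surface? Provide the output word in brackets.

[ɲinrə]

The Coronal node dominates the terminals [distributed], [coronal], [anterior], [strident].
The target acquires /r/'s values for everything under Coronal — [−distributed], [+coronal], [+anterior], [−strident] — while keeping its own [spread glottis], [voice], [constricted glottis], ….
This feature bundle is that of [n], so /ɲiɲrə/ surfaces as [ɲinrə].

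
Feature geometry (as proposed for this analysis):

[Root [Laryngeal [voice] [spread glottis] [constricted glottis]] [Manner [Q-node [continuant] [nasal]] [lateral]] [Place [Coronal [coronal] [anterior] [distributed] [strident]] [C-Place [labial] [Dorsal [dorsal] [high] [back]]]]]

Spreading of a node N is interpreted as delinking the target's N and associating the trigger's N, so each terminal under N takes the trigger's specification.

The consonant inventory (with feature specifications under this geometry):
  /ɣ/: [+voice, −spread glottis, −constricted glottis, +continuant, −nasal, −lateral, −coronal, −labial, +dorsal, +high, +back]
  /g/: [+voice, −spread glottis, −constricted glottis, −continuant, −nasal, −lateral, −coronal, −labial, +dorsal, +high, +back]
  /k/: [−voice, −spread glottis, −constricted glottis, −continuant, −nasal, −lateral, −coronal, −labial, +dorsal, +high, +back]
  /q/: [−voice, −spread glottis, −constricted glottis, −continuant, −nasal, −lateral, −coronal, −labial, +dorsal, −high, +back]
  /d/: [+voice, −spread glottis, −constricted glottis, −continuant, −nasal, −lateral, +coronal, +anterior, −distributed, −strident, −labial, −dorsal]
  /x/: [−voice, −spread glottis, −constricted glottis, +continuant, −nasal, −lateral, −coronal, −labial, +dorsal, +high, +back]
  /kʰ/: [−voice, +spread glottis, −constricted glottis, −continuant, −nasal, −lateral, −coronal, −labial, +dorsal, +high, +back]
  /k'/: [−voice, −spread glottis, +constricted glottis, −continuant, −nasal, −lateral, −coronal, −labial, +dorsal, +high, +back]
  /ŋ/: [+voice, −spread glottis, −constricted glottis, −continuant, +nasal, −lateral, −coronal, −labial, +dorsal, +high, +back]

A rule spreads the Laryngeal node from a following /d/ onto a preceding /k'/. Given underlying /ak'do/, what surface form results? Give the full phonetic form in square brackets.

The Laryngeal node dominates the terminals [voice], [spread glottis], [constricted glottis].
Spreading Laryngeal from /d/ onto /k'/ replaces those values with /d/'s: [+voice], [−spread glottis], [−constricted glottis]. Features outside Laryngeal ([continuant], [nasal], [lateral], …) stay as in /k'/.
Among the inventory, only /g/ has exactly this specification, giving the surface form [agdo].

[agdo]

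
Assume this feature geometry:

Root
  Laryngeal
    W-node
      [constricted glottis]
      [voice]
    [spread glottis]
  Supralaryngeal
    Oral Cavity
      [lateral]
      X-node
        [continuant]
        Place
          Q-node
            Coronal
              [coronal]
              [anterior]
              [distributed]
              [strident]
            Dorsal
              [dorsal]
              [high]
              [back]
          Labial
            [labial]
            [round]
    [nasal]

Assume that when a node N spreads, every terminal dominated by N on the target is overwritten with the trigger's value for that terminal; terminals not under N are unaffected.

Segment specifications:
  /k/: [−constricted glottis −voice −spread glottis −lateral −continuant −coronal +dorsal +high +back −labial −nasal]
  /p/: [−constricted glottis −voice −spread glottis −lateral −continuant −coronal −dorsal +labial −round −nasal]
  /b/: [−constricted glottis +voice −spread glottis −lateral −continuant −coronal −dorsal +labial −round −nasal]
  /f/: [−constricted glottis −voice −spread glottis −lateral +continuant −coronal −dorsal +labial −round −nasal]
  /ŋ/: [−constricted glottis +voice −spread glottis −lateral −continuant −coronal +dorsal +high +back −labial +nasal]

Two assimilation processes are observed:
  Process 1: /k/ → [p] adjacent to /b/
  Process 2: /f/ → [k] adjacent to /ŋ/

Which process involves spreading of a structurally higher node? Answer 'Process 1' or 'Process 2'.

Process 1: the features that change are [labial], [round], [dorsal], [high], [back]; the minimal node is Place (depth 4).
Process 2: the features that change are [continuant], [labial], [round], [dorsal], [high], [back]; the minimal node is X-node (depth 3).
X-node is closer to Root than Place, so Process 2 spreads the higher node.

Process 2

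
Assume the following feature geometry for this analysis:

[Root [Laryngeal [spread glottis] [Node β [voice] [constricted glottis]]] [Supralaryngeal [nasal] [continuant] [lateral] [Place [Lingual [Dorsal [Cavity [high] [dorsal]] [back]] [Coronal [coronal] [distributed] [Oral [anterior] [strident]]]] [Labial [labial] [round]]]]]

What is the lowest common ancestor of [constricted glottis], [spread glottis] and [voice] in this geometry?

Laryngeal

[constricted glottis] is immediately dominated by Node β.
[spread glottis] is immediately dominated by Laryngeal.
[voice] is immediately dominated by Node β.
Laryngeal is the lowest common ancestor — every listed feature sits under it, and no single subconstituent of Laryngeal covers them all.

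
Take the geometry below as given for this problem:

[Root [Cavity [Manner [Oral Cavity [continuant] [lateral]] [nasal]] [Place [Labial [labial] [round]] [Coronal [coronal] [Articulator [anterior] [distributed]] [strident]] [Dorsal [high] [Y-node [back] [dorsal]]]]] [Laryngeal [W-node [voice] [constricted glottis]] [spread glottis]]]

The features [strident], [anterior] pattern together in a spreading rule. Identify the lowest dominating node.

Coronal

[strident]: Root → Cavity → Place → Coronal → [strident].
[anterior]: Root → Cavity → Place → Coronal → Articulator → [anterior].
The lowest node appearing on every path is Coronal; each proper daughter of Coronal fails to dominate at least one of the listed features.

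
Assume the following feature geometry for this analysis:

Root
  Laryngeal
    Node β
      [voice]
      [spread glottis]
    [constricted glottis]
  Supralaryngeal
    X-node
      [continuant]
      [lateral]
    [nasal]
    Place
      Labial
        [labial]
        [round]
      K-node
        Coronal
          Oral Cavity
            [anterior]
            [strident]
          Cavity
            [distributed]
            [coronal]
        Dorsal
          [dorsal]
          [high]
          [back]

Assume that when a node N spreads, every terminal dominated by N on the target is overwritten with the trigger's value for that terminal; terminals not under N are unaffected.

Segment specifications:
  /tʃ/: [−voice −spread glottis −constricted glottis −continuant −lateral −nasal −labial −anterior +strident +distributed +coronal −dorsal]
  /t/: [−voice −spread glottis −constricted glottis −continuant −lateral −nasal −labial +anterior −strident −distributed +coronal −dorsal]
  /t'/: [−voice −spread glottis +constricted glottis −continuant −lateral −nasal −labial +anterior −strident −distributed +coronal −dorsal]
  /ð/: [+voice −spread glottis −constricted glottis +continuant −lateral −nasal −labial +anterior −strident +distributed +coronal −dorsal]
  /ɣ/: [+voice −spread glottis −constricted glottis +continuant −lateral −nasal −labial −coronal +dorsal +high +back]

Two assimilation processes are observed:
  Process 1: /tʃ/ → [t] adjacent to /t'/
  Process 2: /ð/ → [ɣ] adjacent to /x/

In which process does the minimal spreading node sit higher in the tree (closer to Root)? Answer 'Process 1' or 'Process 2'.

In Process 1, [anterior], [distributed], [strident] change, so the minimal spreading node is Coronal at depth 4.
In Process 2, [coronal], [anterior], [distributed], [strident], [dorsal], [high], [back] change, so the minimal spreading node is K-node at depth 3.
Depth 3 < depth 4; Process 2 involves the structurally higher constituent K-node.

Process 2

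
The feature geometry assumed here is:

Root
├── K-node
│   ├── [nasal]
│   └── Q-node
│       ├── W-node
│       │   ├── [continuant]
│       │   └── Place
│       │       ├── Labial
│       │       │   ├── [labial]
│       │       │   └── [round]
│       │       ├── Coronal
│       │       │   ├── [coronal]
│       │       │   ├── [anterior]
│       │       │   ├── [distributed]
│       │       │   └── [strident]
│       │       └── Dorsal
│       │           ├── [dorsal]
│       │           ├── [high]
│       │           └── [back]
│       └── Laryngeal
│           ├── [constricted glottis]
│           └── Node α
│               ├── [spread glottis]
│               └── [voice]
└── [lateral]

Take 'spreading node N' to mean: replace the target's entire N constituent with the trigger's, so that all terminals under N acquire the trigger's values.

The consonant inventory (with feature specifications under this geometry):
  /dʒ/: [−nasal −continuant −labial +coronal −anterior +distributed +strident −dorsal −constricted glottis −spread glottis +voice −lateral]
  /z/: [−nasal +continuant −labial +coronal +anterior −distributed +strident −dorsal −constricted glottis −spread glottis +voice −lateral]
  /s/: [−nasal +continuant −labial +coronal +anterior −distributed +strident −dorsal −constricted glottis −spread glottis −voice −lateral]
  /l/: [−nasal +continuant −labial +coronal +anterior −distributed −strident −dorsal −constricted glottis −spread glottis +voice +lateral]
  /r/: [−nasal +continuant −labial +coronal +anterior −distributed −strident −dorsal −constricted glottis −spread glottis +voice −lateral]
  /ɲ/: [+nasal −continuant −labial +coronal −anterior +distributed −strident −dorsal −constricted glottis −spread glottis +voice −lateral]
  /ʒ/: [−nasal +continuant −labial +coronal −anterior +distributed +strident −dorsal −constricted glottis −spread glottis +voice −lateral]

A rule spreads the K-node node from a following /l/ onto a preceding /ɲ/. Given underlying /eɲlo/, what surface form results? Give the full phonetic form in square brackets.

K-node immediately or transitively dominates [nasal], [continuant], [labial], [round], [coronal], [anterior], [distributed], [strident], [dorsal], [high], [back], [constricted glottis], [spread glottis], [voice].
The target acquires /l/'s values for everything under K-node — [−nasal], [+continuant], [−labial], [+coronal], [+anterior], [−distributed], [−strident], [−dorsal], [−constricted glottis], [−spread glottis], [+voice] — while keeping its own [lateral].
The resulting bundle matches /r/ in the inventory; substituting it for /ɲ/ gives [erlo].

[erlo]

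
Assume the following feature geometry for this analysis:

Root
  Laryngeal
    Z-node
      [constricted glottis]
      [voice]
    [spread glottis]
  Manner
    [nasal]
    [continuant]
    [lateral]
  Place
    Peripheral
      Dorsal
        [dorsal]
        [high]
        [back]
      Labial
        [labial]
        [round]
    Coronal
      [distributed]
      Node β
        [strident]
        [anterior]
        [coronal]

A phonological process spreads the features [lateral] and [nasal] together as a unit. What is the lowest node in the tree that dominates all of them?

[lateral]: Root > Manner > [lateral].
[nasal]: Root > Manner > [nasal].
These paths first converge at Manner; no daughter of Manner dominates all 2 features, so Manner is the minimal constituent.

Manner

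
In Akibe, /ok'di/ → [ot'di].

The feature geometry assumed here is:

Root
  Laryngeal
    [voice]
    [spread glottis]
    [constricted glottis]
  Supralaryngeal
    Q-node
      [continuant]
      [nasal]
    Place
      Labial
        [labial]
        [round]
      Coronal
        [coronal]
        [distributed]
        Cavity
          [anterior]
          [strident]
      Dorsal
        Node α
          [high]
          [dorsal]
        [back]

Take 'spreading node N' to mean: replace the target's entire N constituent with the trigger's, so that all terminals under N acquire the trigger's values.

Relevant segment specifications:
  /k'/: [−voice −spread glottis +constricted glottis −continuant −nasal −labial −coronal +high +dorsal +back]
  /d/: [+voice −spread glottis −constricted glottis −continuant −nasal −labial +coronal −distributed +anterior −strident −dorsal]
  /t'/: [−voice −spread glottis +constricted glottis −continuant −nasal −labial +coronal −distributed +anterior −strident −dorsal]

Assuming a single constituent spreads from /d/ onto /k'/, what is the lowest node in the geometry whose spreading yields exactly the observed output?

Comparing /k'/ with its surface form [t'], the features that change are [coronal], [anterior], [distributed], [strident], [dorsal], [high], [back].
In this geometry the lowest node dominating all of them is Place: every daughter of Place dominates only a proper subset, so no lower node suffices.
Spreading Place from /d/ overwrites each of those terminals with /d/'s values, yielding exactly [t'].
[constricted glottis], [voice] stay as in /k'/ although /d/ differs there, so no node dominating them spread; among the remaining candidates Place is the lowest that derives the output.

Place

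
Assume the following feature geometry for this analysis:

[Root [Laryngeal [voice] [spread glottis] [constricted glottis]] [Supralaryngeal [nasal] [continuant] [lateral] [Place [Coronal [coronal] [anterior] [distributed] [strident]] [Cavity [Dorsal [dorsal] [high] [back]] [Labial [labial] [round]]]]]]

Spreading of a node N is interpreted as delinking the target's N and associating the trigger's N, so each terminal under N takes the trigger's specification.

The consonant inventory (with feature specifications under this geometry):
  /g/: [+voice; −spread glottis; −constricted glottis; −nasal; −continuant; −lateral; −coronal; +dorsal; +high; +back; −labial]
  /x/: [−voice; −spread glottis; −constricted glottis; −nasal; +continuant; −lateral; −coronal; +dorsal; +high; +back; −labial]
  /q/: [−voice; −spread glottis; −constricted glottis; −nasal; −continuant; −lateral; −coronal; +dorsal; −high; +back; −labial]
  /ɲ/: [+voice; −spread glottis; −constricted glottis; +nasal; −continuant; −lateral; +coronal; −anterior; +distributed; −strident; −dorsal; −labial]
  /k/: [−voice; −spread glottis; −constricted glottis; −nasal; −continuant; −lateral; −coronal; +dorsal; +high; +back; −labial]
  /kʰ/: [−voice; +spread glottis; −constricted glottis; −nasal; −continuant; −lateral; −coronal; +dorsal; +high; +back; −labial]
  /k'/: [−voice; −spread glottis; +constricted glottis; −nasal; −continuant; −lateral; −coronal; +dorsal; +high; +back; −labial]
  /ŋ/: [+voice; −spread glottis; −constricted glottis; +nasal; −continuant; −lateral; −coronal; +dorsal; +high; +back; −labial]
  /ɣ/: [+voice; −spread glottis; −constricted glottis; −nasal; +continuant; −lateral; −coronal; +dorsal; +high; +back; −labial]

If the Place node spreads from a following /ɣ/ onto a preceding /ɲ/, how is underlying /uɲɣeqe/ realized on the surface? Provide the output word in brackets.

[uŋɣeqe]

Terminals under Place in this geometry: [coronal], [anterior], [distributed], [strident], [dorsal], [high], [back], [labial], [round].
Spreading Place from /ɣ/ onto /ɲ/ replaces those values with /ɣ/'s: [−coronal], [+dorsal], [+high], [+back], [−labial]. Features outside Place ([voice], [spread glottis], [constricted glottis], …) stay as in /ɲ/.
The resulting bundle matches /ŋ/ in the inventory; substituting it for /ɲ/ gives [uŋɣeqe].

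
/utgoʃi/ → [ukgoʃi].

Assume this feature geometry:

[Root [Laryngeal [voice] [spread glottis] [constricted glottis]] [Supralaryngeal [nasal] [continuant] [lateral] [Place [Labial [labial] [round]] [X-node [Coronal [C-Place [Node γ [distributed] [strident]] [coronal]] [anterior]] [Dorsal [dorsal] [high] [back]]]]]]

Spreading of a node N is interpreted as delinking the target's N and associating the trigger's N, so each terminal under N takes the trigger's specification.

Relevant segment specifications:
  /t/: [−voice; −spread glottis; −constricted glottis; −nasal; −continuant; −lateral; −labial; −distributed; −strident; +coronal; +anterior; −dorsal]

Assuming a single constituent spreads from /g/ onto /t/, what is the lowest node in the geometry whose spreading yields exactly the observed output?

X-node

/t/ and [k] differ in [coronal], [anterior], [distributed], [strident], [dorsal], [high], [back]; every other specified feature is identical.
The smallest constituent containing every changed terminal is X-node — each of its daughters lacks at least one of the affected features.
Spreading X-node from /g/ overwrites each of those terminals with /g/'s values, yielding exactly [k].
[voice] stays as in /t/ although /g/ differs there, so no node dominating it spread; among the remaining candidates X-node is the lowest that derives the output.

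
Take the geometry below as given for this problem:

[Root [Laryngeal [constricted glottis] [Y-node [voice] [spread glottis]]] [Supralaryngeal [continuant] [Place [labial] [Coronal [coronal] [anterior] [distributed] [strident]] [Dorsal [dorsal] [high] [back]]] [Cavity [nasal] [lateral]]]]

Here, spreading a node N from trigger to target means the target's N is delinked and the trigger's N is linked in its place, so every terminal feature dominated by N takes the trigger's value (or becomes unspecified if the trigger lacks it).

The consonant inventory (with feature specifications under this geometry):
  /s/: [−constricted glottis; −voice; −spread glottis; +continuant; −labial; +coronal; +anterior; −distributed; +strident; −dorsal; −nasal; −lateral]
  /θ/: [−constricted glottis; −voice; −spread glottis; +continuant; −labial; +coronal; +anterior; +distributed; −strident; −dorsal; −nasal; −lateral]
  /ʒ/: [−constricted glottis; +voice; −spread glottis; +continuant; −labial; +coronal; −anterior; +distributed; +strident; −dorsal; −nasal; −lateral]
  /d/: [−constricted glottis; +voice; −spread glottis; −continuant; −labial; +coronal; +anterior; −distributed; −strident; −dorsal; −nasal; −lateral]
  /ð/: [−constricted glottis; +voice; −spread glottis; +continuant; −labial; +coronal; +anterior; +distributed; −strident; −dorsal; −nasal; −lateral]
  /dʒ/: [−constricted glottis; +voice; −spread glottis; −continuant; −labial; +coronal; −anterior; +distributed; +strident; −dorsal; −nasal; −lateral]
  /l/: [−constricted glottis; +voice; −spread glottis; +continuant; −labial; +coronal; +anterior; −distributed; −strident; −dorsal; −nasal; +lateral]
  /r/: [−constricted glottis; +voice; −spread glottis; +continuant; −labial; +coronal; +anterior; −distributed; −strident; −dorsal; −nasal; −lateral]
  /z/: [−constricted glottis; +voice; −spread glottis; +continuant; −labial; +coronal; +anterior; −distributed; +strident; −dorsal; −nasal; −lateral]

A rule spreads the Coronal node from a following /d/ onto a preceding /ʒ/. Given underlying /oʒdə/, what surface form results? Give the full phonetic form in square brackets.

[ordə]

Coronal immediately or transitively dominates [coronal], [anterior], [distributed], [strident].
After delinking /ʒ/'s Coronal and linking /d/'s, the affected terminals become [+coronal], [+anterior], [−distributed], [−strident]; [constricted glottis], [voice], [spread glottis], … (outside Coronal) are retained from /ʒ/.
The resulting bundle matches /r/ in the inventory; substituting it for /ʒ/ gives [ordə].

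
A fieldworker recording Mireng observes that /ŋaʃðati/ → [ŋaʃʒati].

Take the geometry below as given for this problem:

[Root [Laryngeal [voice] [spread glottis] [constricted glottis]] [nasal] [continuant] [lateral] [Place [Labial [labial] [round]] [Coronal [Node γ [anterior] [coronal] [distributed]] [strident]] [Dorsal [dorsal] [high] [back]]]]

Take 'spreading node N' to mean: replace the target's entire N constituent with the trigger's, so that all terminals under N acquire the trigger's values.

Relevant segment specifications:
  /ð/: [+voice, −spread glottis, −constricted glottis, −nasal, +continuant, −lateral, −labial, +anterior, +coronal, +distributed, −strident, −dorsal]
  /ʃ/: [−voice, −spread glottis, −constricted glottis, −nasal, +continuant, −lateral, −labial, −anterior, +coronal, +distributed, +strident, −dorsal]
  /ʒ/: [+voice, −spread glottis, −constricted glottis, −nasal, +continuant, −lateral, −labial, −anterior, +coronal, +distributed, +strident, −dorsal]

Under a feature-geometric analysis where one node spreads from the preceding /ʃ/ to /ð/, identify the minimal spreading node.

Coronal

Feature comparison: [anterior], [strident] differ between /ð/ and [ʒ]; the remaining terminals match.
Tracing each changed feature up the tree, the paths first meet at Coronal; any lower node misses at least one of them.
Spreading Coronal from /ʃ/ overwrites each of those terminals with /ʃ/'s values, yielding exactly [ʒ].
[voice], a feature on which the two segments disagree outside Coronal, is unchanged — nothing dominating it spread, and Coronal is the minimal sufficient constituent.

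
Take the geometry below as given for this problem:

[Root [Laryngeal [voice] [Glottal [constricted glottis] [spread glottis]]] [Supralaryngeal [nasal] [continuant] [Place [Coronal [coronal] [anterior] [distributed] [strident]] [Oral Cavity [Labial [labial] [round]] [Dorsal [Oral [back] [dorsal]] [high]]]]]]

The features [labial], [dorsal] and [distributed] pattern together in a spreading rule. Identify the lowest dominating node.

[labial]: Root / Supralaryngeal / Place / Oral Cavity / Labial / [labial].
[dorsal]: Root / Supralaryngeal / Place / Oral Cavity / Dorsal / Oral / [dorsal].
[distributed]: Root / Supralaryngeal / Place / Coronal / [distributed].
These paths first converge at Place; no daughter of Place dominates all 3 features, so Place is the minimal constituent.

Place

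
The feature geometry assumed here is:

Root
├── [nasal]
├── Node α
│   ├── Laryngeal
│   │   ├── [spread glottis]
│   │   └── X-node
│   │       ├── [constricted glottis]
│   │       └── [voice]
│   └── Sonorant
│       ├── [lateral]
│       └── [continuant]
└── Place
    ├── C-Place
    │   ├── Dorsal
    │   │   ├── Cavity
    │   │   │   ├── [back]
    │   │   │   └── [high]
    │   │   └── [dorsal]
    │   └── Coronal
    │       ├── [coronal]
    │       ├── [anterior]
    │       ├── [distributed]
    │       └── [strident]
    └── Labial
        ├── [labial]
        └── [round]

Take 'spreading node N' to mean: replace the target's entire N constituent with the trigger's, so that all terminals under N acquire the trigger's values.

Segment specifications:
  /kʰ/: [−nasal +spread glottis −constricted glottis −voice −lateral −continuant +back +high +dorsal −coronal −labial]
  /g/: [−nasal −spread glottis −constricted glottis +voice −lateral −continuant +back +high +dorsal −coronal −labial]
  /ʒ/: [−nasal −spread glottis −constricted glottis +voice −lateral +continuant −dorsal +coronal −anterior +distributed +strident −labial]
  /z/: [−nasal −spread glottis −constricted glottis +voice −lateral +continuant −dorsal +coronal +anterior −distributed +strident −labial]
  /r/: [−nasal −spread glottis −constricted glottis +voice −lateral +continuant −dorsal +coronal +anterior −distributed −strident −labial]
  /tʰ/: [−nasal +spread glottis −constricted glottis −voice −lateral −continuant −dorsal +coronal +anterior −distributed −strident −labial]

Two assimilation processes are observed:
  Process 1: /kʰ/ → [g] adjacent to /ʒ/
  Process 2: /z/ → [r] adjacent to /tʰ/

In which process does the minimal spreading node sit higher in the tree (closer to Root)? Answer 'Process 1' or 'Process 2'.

In Process 1, [voice], [spread glottis] change, so the minimal spreading node is Laryngeal at depth 2.
Process 2: the feature that changes is [strident]; the minimal node is [strident] (depth 4).
Laryngeal (depth 2) sits above [strident] (depth 4), making Process 1 the one with the higher spreading node.

Process 1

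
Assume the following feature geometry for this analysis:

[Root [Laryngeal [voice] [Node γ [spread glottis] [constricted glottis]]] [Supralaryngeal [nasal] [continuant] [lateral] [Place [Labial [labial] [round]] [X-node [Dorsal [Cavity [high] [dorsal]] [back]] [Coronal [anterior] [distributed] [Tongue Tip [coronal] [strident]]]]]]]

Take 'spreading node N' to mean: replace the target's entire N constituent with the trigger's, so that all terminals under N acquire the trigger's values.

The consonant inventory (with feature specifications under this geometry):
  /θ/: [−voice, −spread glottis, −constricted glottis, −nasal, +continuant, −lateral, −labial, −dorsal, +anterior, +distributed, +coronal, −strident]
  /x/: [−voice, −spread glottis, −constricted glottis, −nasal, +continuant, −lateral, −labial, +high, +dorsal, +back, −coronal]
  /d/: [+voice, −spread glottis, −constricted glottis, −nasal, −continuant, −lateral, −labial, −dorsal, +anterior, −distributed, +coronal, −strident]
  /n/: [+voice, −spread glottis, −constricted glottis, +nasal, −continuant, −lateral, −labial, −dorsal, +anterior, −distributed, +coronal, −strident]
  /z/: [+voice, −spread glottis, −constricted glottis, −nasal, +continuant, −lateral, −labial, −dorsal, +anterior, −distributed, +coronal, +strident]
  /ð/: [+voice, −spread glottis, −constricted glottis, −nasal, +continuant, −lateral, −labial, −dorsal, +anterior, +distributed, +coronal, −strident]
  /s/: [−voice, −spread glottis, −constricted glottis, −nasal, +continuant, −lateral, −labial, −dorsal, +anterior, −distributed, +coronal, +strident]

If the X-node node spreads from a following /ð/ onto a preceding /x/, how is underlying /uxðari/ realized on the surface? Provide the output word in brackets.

The X-node node dominates the terminals [high], [dorsal], [back], [anterior], [distributed], [coronal], [strident].
After delinking /x/'s X-node and linking /ð/'s, the affected terminals become [−dorsal], [+anterior], [+distributed], [+coronal], [−strident]; [voice], [spread glottis], [constricted glottis], … (outside X-node) are retained from /x/.
The resulting bundle matches /θ/ in the inventory; substituting it for /x/ gives [uθðari].

[uθðari]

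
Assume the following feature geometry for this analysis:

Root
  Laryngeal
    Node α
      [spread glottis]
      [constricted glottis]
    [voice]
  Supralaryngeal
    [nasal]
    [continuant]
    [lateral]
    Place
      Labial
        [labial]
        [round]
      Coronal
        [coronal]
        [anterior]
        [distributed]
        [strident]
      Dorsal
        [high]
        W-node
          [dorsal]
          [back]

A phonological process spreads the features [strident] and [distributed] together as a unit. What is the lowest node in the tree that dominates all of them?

Coronal

[strident]: Root / Supralaryngeal / Place / Coronal / [strident].
[distributed]: Root / Supralaryngeal / Place / Coronal / [distributed].
These paths first converge at Coronal; no daughter of Coronal dominates all 2 features, so Coronal is the minimal constituent.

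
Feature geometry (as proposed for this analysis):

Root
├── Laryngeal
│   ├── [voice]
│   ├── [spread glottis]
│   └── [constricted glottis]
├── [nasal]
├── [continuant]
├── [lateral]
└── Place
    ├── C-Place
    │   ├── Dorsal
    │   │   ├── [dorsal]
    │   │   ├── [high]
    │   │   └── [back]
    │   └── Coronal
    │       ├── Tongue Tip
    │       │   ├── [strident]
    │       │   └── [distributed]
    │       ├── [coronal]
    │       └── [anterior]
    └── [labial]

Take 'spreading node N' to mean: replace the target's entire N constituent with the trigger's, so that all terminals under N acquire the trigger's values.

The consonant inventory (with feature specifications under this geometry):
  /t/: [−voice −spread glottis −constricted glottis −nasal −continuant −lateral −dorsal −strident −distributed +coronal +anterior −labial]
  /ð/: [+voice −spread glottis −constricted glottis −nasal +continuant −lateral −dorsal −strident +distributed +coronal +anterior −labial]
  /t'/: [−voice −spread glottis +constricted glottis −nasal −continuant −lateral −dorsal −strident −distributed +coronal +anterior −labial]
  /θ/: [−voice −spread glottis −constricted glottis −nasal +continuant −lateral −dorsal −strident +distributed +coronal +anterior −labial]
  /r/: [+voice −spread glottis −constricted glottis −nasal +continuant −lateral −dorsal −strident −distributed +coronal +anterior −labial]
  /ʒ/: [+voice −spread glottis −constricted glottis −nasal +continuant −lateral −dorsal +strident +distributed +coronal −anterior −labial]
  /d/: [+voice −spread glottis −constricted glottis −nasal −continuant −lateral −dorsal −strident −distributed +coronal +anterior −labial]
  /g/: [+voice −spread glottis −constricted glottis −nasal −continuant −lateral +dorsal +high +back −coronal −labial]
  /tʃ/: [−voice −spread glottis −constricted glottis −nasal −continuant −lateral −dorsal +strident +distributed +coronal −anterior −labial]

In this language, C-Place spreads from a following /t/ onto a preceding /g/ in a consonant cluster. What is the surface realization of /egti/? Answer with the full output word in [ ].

[edti]

Terminals under C-Place in this geometry: [dorsal], [high], [back], [strident], [distributed], [coronal], [anterior].
The target acquires /t/'s values for everything under C-Place — [−dorsal], [−strident], [−distributed], [+coronal], [+anterior] — while keeping its own [voice], [spread glottis], [constricted glottis], ….
This feature bundle is that of [d], so /egti/ surfaces as [edti].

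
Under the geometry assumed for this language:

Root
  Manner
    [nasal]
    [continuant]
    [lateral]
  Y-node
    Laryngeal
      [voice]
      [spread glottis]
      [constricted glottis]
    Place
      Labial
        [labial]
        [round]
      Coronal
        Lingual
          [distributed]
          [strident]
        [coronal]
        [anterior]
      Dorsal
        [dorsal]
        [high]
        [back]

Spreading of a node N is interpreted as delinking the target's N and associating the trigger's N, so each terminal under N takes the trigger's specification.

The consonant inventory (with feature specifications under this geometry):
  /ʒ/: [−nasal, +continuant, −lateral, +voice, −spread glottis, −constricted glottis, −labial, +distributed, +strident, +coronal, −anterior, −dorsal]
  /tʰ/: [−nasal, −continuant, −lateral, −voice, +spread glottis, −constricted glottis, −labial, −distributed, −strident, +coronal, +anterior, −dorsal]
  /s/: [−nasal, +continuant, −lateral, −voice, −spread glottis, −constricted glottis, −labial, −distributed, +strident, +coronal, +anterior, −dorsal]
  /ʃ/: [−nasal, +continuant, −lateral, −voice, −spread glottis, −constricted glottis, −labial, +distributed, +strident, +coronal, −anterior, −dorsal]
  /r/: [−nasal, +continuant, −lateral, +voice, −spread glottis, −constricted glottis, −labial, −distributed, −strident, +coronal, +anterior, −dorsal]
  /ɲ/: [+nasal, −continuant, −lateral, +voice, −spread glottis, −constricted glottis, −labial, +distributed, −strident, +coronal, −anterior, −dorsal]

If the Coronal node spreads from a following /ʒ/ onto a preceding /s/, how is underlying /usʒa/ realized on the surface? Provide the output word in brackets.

[uʃʒa]

Coronal immediately or transitively dominates [distributed], [strident], [coronal], [anterior].
The target acquires /ʒ/'s values for everything under Coronal — [+distributed], [+strident], [+coronal], [−anterior] — while keeping its own [nasal], [continuant], [lateral], ….
Among the inventory, only /ʃ/ has exactly this specification, giving the surface form [uʃʒa].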